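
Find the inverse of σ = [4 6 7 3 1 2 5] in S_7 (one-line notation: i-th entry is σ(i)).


To find σ⁻¹, swap domain and range:
σ(1) = 4 → σ⁻¹(4) = 1
σ(2) = 6 → σ⁻¹(6) = 2
σ(3) = 7 → σ⁻¹(7) = 3
σ(4) = 3 → σ⁻¹(3) = 4
σ(5) = 1 → σ⁻¹(1) = 5
σ(6) = 2 → σ⁻¹(2) = 6
σ(7) = 5 → σ⁻¹(5) = 7

σ⁻¹ = [5 6 4 1 7 2 3]


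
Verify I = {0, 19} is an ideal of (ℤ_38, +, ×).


Check ideal conditions for I = {0, 19} in ℤ_38:
(1) I is an additive subgroup? Yes
(2) For r ∈ ℤ_38 and a ∈ I: r·a ∈ I? Yes

Yes, I is an ideal of ℤ_38


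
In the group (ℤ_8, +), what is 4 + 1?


Operation: addition mod 8
4 + 1 = (a + b) mod 8 with a = 4, b = 1

4 + 1 = 5


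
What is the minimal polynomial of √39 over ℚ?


√39 satisfies x² - 39 = 0, irreducible over ℚ since 39 is squarefree

Minimal polynomial: x² - 39


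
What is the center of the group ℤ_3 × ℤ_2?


Z(G) = {g ∈ G | gx = xg for all x ∈ G}
Direct product of abelian groups is abelian, so Z(G) = G

Z(ℤ_3 × ℤ_2) = ℤ_3 × ℤ_2


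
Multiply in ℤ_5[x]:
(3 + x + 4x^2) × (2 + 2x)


Expand and collect like terms; reduce coefficients mod 5:
x^0: 3·2 = 6 ≡ 1 (mod 5)
x^1: 3·2 + 1·2 = 8 ≡ 3 (mod 5)
x^2: 1·2 + 4·2 = 10 ≡ 0 (mod 5)
x^3: 4·2 = 8 ≡ 3 (mod 5)
Result: 1 + 3x + 3x^3

f · g = 1 + 3x + 3x^3


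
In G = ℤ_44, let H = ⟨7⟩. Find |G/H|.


|⟨7⟩| = n / gcd(7, 44) = 44 / 1 = 44
H is normal (ℤ_44 is abelian).
|G/H| = |G| / |H| = 44 / 44 = 1

|G/H| = 1


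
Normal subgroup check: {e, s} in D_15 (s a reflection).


H = {e, s} in D_15 (s a reflection)
r·s·r⁻¹ = sr⁻² ≠ s for n ≥ 3, so {e, s} is not closed under conjugation

No, not a normal subgroup


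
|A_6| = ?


|A_n| = n!/2 (even permutations)
|A_6| = 6!/2 = 720/2 = 360

|A_6| = 360


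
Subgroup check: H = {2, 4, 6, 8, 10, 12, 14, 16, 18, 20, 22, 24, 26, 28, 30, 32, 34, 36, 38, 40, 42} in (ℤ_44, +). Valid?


Subgroup test for H = {2, 4, 6, 8, 10, 12, 14, 16, 18, 20, 22, 24, 26, 28, 30, 32, 34, 36, 38, 40, 42} in (ℤ_44, +):
(1) 0 ∈ H? No
(2) Closure: for all a,b ∈ H, (a+b) mod 44 ∈ H? No  [counterexample: 2 + 42 = 0 ∉ H]
(3) Inverses: for all a ∈ H, -a mod 44 ∈ H? Yes

No, H is not a subgroup of ℤ_44


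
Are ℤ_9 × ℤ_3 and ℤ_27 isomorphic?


Comparing ℤ_9 × ℤ_3 and ℤ_27:
gcd(9,3) = 3 ≠ 1. Max element order in ℤ_9×ℤ_3 is lcm(9,3) = 9 < 27, so it has no element of order 27

No, ℤ_9 × ℤ_3 ≇ ℤ_27


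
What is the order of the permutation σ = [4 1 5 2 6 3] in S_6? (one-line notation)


Cycle decomposition: (1 4 2) (3 5 6)
Cycle lengths: 3, 3
Order = lcm(3, 3) = 3

ord(σ) = 3


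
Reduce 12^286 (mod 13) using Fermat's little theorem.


Fermat's little theorem: if p is prime and gcd(a,p)=1, then a^(p-1) ≡ 1 (mod p)
p = 13 is prime, gcd(12,13) = 1
Reduce exponent: 286 mod 12 = 10
So 12^286 ≡ 12^10 (mod 13)
12^10 mod 13 = 1

12^286 ≡ 1 (mod 13)


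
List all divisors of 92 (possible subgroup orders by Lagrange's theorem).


Lagrange's theorem: |H| divides |G|
|G| = 92
Divisors of 92: 1, 2, 4, 23, 46, 92

Possible subgroup orders: {1, 2, 4, 23, 46, 92}


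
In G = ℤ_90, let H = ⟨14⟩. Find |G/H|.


|⟨14⟩| = n / gcd(14, 90) = 90 / 2 = 45
H is normal (ℤ_90 is abelian).
|G/H| = |G| / |H| = 90 / 45 = 2

|G/H| = 2


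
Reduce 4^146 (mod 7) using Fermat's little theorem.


Fermat's little theorem: if p is prime and gcd(a,p)=1, then a^(p-1) ≡ 1 (mod p)
p = 7 is prime, gcd(4,7) = 1
Reduce exponent: 146 mod 6 = 2
So 4^146 ≡ 4^2 (mod 7)
4^2 mod 7 = 2

4^146 ≡ 2 (mod 7)


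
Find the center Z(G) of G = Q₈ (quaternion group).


Z(G) = {g ∈ G | gx = xg for all x ∈ G}
In Q₈ = {±1, ±i, ±j, ±k}, only ±1 commute with every element

Z(Q₈ (quaternion group)) = {1, -1}


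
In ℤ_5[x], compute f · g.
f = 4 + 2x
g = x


Expand and collect like terms; reduce coefficients mod 5:
x^0: 4·0 = 0 ≡ 0 (mod 5)
x^1: 4·1 + 2·0 = 4 ≡ 4 (mod 5)
x^2: 2·1 = 2 ≡ 2 (mod 5)
Result: 4x + 2x^2

f · g = 4x + 2x^2


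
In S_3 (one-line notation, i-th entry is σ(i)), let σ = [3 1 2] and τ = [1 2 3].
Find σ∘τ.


σ∘τ: apply τ first, then σ
1 →τ 1 →σ 3
2 →τ 2 →σ 1
3 →τ 3 →σ 2

σ∘τ = [3 1 2]


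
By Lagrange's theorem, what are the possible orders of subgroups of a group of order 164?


Lagrange's theorem: |H| divides |G|
|G| = 164
Divisors of 164: 1, 2, 4, 41, 82, 164

Possible subgroup orders: {1, 2, 4, 41, 82, 164}


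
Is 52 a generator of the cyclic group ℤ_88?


g generates ℤ_n iff gcd(g, n) = 1
gcd(52, 88) = 4
Since gcd = 4 ≠ 1, ⟨52⟩ has order 22 < 88, so 52 is not a generator.

No, 52 does not generate ℤ_88


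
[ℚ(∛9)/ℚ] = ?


∛9 has minimal polynomial x³ - 9 (irreducible over ℚ since 9 is not a perfect cube)

[ℚ(∛9)/ℚ] = 3


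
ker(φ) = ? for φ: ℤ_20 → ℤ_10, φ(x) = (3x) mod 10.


Kernel = preimage of identity
ker(φ) = {x ∈ ℤ_20 : 3x ≡ 0 (mod 10)}. Since 10 | 20, φ is well-defined. The kernel is the cyclic subgroup ⟨10⟩ of ℤ_20 (order 2), i.e. {0, 10}

ker(φ) = {0, 10}


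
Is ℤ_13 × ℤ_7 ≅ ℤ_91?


Comparing ℤ_13 × ℤ_7 and ℤ_91:
gcd(13,7) = 1, so ℤ_13 × ℤ_7 ≅ ℤ_91 (CRT)

Yes, ℤ_13 × ℤ_7 ≅ ℤ_91


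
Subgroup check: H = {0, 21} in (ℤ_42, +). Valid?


Subgroup test for H = {0, 21} in (ℤ_42, +):
(1) 0 ∈ H? Yes
(2) Closure: for all a,b ∈ H, (a+b) mod 42 ∈ H? Yes
(3) Inverses: for all a ∈ H, -a mod 42 ∈ H? Yes

Yes, H is a subgroup of ℤ_42


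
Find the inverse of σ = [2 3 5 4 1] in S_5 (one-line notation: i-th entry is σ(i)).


To find σ⁻¹, swap domain and range:
σ(1) = 2 → σ⁻¹(2) = 1
σ(2) = 3 → σ⁻¹(3) = 2
σ(3) = 5 → σ⁻¹(5) = 3
σ(4) = 4 → σ⁻¹(4) = 4
σ(5) = 1 → σ⁻¹(1) = 5

σ⁻¹ = [5 1 2 4 3]


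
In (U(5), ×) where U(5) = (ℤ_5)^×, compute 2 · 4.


Operation: multiplication mod 5
2 · 4 = (a × b) mod 5 with a = 2, b = 4

2 · 4 = 3


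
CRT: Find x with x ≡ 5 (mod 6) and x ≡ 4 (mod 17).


m₁ = 6, m₂ = 17, gcd = 1, so CRT applies. M = m₁·m₂ = 102
Let M₁ = M/m₁ = 17, M₂ = M/m₂ = 6
Find y₁ ≡ M₁⁻¹ (mod m₁): 17⁻¹ ≡ 5 (mod 6)
Find y₂ ≡ M₂⁻¹ (mod m₂): 6⁻¹ ≡ 3 (mod 17)
x = a₁·M₁·y₁ + a₂·M₂·y₂ = 5·17·5 + 4·6·3 = 497
Reduce mod 102: x ≡ 89
Check: 89 mod 6 = 5 ✓, 89 mod 17 = 4 ✓

x ≡ 89 (mod 102)


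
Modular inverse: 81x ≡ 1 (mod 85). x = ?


Use the extended Euclidean algorithm to write 1 = 81·s + 85·t; then s mod 85 is the inverse.
Euclidean algorithm:
  81 = 0·85 + 81
  85 = 1·81 + 4
  81 = 20·4 + 1
  4 = 4·1 + 0
gcd(81,85) = 1
Back-substitution gives: 81·(21) + 85·(-20) = 1
So 81⁻¹ ≡ 21 ≡ 21 (mod 85)
Check: 81 × 21 = 1701 ≡ 1 (mod 85) ✓

81⁻¹ ≡ 21 (mod 85)


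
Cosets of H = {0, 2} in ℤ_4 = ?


H = {0, 2}, |H| = 2
Number of cosets = |G|/|H| = 4/2 = 2
0 + H = {0, 2}
1 + H = {1, 3}

Cosets: 0+H={0,2}; 1+H={1,3}


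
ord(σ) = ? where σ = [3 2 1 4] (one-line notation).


Cycle decomposition: (1 3)
Cycle lengths: 2
Order = lcm(2) = 2

ord(σ) = 2


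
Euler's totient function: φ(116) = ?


Factor n: 116 = 2^2 × 29
φ(n) = n · ∏(1 - 1/p) over distinct primes p | n
φ(116) = 116 · (1 - 1/2) · (1 - 1/29) = 56

φ(116) = 56


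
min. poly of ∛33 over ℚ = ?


∛33 satisfies x³ - 33 = 0, irreducible over ℚ (no rational root; 33 is not a perfect cube)

Minimal polynomial: x³ - 33


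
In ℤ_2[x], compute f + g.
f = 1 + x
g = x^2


Add coefficients mod 2:
x^0: 1 + 0 = 1 (mod 2)
x^1: 1 + 0 = 1 (mod 2)
x^2: 0 + 1 = 1 (mod 2)
Result: 1 + x + x^2

f + g = 1 + x + x^2


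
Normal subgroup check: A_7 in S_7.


H = A_7 in S_7
A_7 has index 2 in S_7, and every subgroup of index 2 is normal

Yes, normal subgroup


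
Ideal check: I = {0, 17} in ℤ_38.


Check ideal conditions for I = {0, 17} in ℤ_38:
(1) I is an additive subgroup? No
(2) For r ∈ ℤ_38 and a ∈ I: r·a ∈ I? No  [counterexample: r=2, a=17, r·a mod 38 = 34 ∉ I]

No, I is not an ideal of ℤ_38


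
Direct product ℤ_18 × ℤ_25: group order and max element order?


|ℤ_18 × ℤ_25| = 18 × 25 = 450
Max element order = lcm(18,25) = 450
Cyclic? Yes (gcd=1)

|ℤ_18×ℤ_25| = 450, max element order = 450


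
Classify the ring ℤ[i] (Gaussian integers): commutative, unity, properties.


ℤ[i] is a commutative integral domain with unity 1 (in fact a Euclidean domain)
Commutative: Yes
Integral domain: Yes
Has unity: Yes

ℤ[i] (Gaussian integers): Commutative=Yes, Unity=Yes


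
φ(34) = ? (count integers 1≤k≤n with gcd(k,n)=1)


Factor n: 34 = 2 × 17
φ(n) = n · ∏(1 - 1/p) over distinct primes p | n
φ(34) = 34 · (1 - 1/2) · (1 - 1/17) = 16

φ(34) = 16


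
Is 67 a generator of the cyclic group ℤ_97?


g generates ℤ_n iff gcd(g, n) = 1
gcd(67, 97) = 1
Since gcd = 1, 67 is a generator.

Yes, 67 generates ℤ_97


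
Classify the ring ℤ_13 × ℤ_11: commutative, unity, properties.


Direct product ring; commutative with unity (1,1); but (1,0)·(0,1) = (0,0) gives zero divisors, so not an integral domain
Commutative: Yes
Integral domain: No
Has unity: Yes

ℤ_13 × ℤ_11: Commutative=Yes, Unity=Yes


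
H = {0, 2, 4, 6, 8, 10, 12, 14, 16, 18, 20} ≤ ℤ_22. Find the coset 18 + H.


18 + H = {18 + h (mod 22) : h ∈ H}
18+0=18, 18+2=20, 18+4=0, 18+6=2, 18+8=4, 18+10=6, 18+12=8, 18+14=10, 18+16=12, 18+18=14, 18+20=16
18 + H = {0, 2, 4, 6, 8, 10, 12, 14, 16, 18, 20} = 0 + H

18 + H = {0, 2, 4, 6, 8, 10, 12, 14, 16, 18, 20}


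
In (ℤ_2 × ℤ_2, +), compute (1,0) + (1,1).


Operation: componentwise addition mod (2, 2)
(1,0) + (1,1) = ((a₁+b₁) mod 2, (a₂+b₂) mod 2) with a = (1,0), b = (1,1)

(1,0) + (1,1) = (0,1)


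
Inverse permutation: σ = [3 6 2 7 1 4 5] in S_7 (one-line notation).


To find σ⁻¹, swap domain and range:
σ(1) = 3 → σ⁻¹(3) = 1
σ(2) = 6 → σ⁻¹(6) = 2
σ(3) = 2 → σ⁻¹(2) = 3
σ(4) = 7 → σ⁻¹(7) = 4
σ(5) = 1 → σ⁻¹(1) = 5
σ(6) = 4 → σ⁻¹(4) = 6
σ(7) = 5 → σ⁻¹(5) = 7

σ⁻¹ = [5 3 1 6 7 2 4]


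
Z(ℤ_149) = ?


Z(G) = {g ∈ G | gx = xg for all x ∈ G}
ℤ_149 is abelian, so Z(G) = G

Z(ℤ_149) = ℤ_149


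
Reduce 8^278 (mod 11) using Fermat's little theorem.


Fermat's little theorem: if p is prime and gcd(a,p)=1, then a^(p-1) ≡ 1 (mod p)
p = 11 is prime, gcd(8,11) = 1
Reduce exponent: 278 mod 10 = 8
So 8^278 ≡ 8^8 (mod 11)
8^8 mod 11 = 5

8^278 ≡ 5 (mod 11)


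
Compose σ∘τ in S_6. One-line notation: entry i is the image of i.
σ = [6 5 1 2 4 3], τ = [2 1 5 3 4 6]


σ∘τ: apply τ first, then σ
1 →τ 2 →σ 5
2 →τ 1 →σ 6
3 →τ 5 →σ 4
4 →τ 3 →σ 1
5 →τ 4 →σ 2
6 →τ 6 →σ 3

σ∘τ = [5 6 4 1 2 3]


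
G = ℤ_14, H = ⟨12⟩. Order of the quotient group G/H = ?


|⟨12⟩| = n / gcd(12, 14) = 14 / 2 = 7
H is normal (ℤ_14 is abelian).
|G/H| = |G| / |H| = 14 / 7 = 2

|G/H| = 2


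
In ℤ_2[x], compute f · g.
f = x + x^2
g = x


Expand and collect like terms; reduce coefficients mod 2:
x^0: 0·0 = 0 ≡ 0 (mod 2)
x^1: 0·1 + 1·0 = 0 ≡ 0 (mod 2)
x^2: 1·1 + 1·0 = 1 ≡ 1 (mod 2)
x^3: 1·1 = 1 ≡ 1 (mod 2)
Result: x^2 + x^3

f · g = x^2 + x^3


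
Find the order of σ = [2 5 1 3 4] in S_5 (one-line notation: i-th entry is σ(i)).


Cycle decomposition: (1 2 5 4 3)
Cycle lengths: 5
Order = lcm(5) = 5

ord(σ) = 5


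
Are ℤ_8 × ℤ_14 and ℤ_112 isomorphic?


Comparing ℤ_8 × ℤ_14 and ℤ_112:
gcd(8,14) = 2 ≠ 1. Max element order in ℤ_8×ℤ_14 is lcm(8,14) = 56 < 112, so it has no element of order 112

No, ℤ_8 × ℤ_14 ≇ ℤ_112


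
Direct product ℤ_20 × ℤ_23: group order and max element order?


|ℤ_20 × ℤ_23| = 20 × 23 = 460
Max element order = lcm(20,23) = 460
Cyclic? Yes (gcd=1)

|ℤ_20×ℤ_23| = 460, max element order = 460


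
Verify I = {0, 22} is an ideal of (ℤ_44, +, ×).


Check ideal conditions for I = {0, 22} in ℤ_44:
(1) I is an additive subgroup? Yes
(2) For r ∈ ℤ_44 and a ∈ I: r·a ∈ I? Yes

Yes, I is an ideal of ℤ_44


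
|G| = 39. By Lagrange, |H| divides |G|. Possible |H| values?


Lagrange's theorem: |H| divides |G|
|G| = 39
Divisors of 39: 1, 3, 13, 39

Possible subgroup orders: {1, 3, 13, 39}


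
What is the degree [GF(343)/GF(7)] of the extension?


GF(343) = GF(7^3), so the extension degree is 3

[GF(343)/GF(7)] = 3


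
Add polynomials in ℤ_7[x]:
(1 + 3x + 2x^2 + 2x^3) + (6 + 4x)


Add coefficients mod 7:
x^0: 1 + 6 = 0 (mod 7)
x^1: 3 + 4 = 0 (mod 7)
x^2: 2 + 0 = 2 (mod 7)
x^3: 2 + 0 = 2 (mod 7)
Result: 2x^2 + 2x^3

f + g = 2x^2 + 2x^3


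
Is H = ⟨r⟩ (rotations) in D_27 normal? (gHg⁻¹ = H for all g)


H = ⟨r⟩ (rotations) in D_27
The rotation subgroup ⟨r⟩ has index 2 in D_27, so it is normal

Yes, normal subgroup


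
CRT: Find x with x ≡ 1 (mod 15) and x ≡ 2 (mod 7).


m₁ = 15, m₂ = 7, gcd = 1, so CRT applies. M = m₁·m₂ = 105
Let M₁ = M/m₁ = 7, M₂ = M/m₂ = 15
Find y₁ ≡ M₁⁻¹ (mod m₁): 7⁻¹ ≡ 13 (mod 15)
Find y₂ ≡ M₂⁻¹ (mod m₂): 15⁻¹ ≡ 1 (mod 7)
x = a₁·M₁·y₁ + a₂·M₂·y₂ = 1·7·13 + 2·15·1 = 121
Reduce mod 105: x ≡ 16
Check: 16 mod 15 = 1 ✓, 16 mod 7 = 2 ✓

x ≡ 16 (mod 105)


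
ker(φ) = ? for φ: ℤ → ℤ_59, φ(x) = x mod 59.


Kernel = preimage of identity
ker(φ) = {x ∈ ℤ : x ≡ 0 (mod 59)} = 59ℤ = {0, ±59, ±118, ...}

ker(φ) = 59ℤ


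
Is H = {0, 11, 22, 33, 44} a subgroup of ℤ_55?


Subgroup test for H = {0, 11, 22, 33, 44} in (ℤ_55, +):
(1) 0 ∈ H? Yes
(2) Closure: for all a,b ∈ H, (a+b) mod 55 ∈ H? Yes
(3) Inverses: for all a ∈ H, -a mod 55 ∈ H? Yes

Yes, H is a subgroup of ℤ_55


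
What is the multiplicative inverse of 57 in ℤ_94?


Use the extended Euclidean algorithm to write 1 = 57·s + 94·t; then s mod 94 is the inverse.
Euclidean algorithm:
  57 = 0·94 + 57
  94 = 1·57 + 37
  57 = 1·37 + 20
  37 = 1·20 + 17
  20 = 1·17 + 3
  17 = 5·3 + 2
  3 = 1·2 + 1
  2 = 2·1 + 0
gcd(57,94) = 1
Back-substitution gives: 57·(33) + 94·(-20) = 1
So 57⁻¹ ≡ 33 ≡ 33 (mod 94)
Check: 57 × 33 = 1881 ≡ 1 (mod 94) ✓

57⁻¹ ≡ 33 (mod 94)


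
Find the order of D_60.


|D_n| = 2n (n rotations and n reflections)
|D_60| = 2×60 = 120

|D_60| = 120


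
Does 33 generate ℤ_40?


g generates ℤ_n iff gcd(g, n) = 1
gcd(33, 40) = 1
Since gcd = 1, 33 is a generator.

Yes, 33 generates ℤ_40


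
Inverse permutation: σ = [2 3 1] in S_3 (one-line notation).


To find σ⁻¹, swap domain and range:
σ(1) = 2 → σ⁻¹(2) = 1
σ(2) = 3 → σ⁻¹(3) = 2
σ(3) = 1 → σ⁻¹(1) = 3

σ⁻¹ = [3 1 2]


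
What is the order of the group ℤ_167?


ℤ_n has n elements.

|ℤ_167| = 167


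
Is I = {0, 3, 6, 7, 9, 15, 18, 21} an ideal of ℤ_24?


Check ideal conditions for I = {0, 3, 6, 7, 9, 15, 18, 21} in ℤ_24:
(1) I is an additive subgroup? No
(2) For r ∈ ℤ_24 and a ∈ I: r·a ∈ I? No  [counterexample: r=2, a=6, r·a mod 24 = 12 ∉ I]

No, I is not an ideal of ℤ_24


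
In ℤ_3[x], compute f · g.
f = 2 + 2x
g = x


Expand and collect like terms; reduce coefficients mod 3:
x^0: 2·0 = 0 ≡ 0 (mod 3)
x^1: 2·1 + 2·0 = 2 ≡ 2 (mod 3)
x^2: 2·1 = 2 ≡ 2 (mod 3)
Result: 2x + 2x^2

f · g = 2x + 2x^2


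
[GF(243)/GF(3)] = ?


GF(243) = GF(3^5), so the extension degree is 5

[GF(243)/GF(3)] = 5


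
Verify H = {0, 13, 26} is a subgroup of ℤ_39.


Subgroup test for H = {0, 13, 26} in (ℤ_39, +):
(1) 0 ∈ H? Yes
(2) Closure: for all a,b ∈ H, (a+b) mod 39 ∈ H? Yes
(3) Inverses: for all a ∈ H, -a mod 39 ∈ H? Yes

Yes, H is a subgroup of ℤ_39


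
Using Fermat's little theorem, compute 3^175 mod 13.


Fermat's little theorem: if p is prime and gcd(a,p)=1, then a^(p-1) ≡ 1 (mod p)
p = 13 is prime, gcd(3,13) = 1
Reduce exponent: 175 mod 12 = 7
So 3^175 ≡ 3^7 (mod 13)
3^7 mod 13 = 3

3^175 ≡ 3 (mod 13)


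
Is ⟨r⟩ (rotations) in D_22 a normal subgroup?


H = ⟨r⟩ (rotations) in D_22
The rotation subgroup ⟨r⟩ has index 2 in D_22, so it is normal

Yes, normal subgroup


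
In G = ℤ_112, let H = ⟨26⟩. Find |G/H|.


|⟨26⟩| = n / gcd(26, 112) = 112 / 2 = 56
H is normal (ℤ_112 is abelian).
|G/H| = |G| / |H| = 112 / 56 = 2

|G/H| = 2


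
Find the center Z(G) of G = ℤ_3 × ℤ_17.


Z(G) = {g ∈ G | gx = xg for all x ∈ G}
Direct product of abelian groups is abelian, so Z(G) = G

Z(ℤ_3 × ℤ_17) = ℤ_3 × ℤ_17


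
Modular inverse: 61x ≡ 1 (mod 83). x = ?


Use the extended Euclidean algorithm to write 1 = 61·s + 83·t; then s mod 83 is the inverse.
Euclidean algorithm:
  61 = 0·83 + 61
  83 = 1·61 + 22
  61 = 2·22 + 17
  22 = 1·17 + 5
  17 = 3·5 + 2
  5 = 2·2 + 1
  2 = 2·1 + 0
gcd(61,83) = 1
Back-substitution gives: 61·(-34) + 83·(25) = 1
So 61⁻¹ ≡ -34 ≡ 49 (mod 83)
Check: 61 × 49 = 2989 ≡ 1 (mod 83) ✓

61⁻¹ ≡ 49 (mod 83)


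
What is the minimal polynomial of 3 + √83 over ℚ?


Let α = 3 + √83. Then α - 3 = √83, so (α - 3)² = 83, giving α² - 6α - 74 = 0. Degree 2 and α ∉ ℚ, so this is the minimal polynomial.

Minimal polynomial: x² - 6x - 74


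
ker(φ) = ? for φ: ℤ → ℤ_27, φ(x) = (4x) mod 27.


Kernel = preimage of identity
ker(φ) = {x ∈ ℤ : 4x ≡ 0 (mod 27)}. gcd(4,27) = 1, so 4x ≡ 0 (mod 27) ⟺ x ≡ 0 (mod 27/1 = 27). Hence ker(φ) = 27ℤ

ker(φ) = 27ℤ


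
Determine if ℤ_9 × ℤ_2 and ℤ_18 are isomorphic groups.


Comparing ℤ_9 × ℤ_2 and ℤ_18:
gcd(9,2) = 1, so ℤ_9 × ℤ_2 ≅ ℤ_18 (CRT)

Yes, ℤ_9 × ℤ_2 ≅ ℤ_18


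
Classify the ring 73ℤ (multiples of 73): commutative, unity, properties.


73ℤ is a commutative ring under +,× but has no multiplicative identity (1 ∉ 73ℤ); it has no zero divisors, but without unity it is not an integral domain
Commutative: Yes
Integral domain: No
Has unity: No

73ℤ (multiples of 73): Commutative=Yes, Unity=No


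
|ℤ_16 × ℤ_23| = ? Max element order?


|ℤ_16 × ℤ_23| = 16 × 23 = 368
Max element order = lcm(16,23) = 368
Cyclic? Yes (gcd=1)

|ℤ_16×ℤ_23| = 368, max element order = 368


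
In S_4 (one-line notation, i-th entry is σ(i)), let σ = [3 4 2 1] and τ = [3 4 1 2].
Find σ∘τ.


σ∘τ: apply τ first, then σ
1 →τ 3 →σ 2
2 →τ 4 →σ 1
3 →τ 1 →σ 3
4 →τ 2 →σ 4

σ∘τ = [2 1 3 4]


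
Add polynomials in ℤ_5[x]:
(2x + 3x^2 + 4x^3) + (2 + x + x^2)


Add coefficients mod 5:
x^0: 0 + 2 = 2 (mod 5)
x^1: 2 + 1 = 3 (mod 5)
x^2: 3 + 1 = 4 (mod 5)
x^3: 4 + 0 = 4 (mod 5)
Result: 2 + 3x + 4x^2 + 4x^3

f + g = 2 + 3x + 4x^2 + 4x^3


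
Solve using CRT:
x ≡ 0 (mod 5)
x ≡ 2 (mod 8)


m₁ = 5, m₂ = 8, gcd = 1, so CRT applies. M = m₁·m₂ = 40
Let M₁ = M/m₁ = 8, M₂ = M/m₂ = 5
Find y₁ ≡ M₁⁻¹ (mod m₁): 8⁻¹ ≡ 2 (mod 5)
Find y₂ ≡ M₂⁻¹ (mod m₂): 5⁻¹ ≡ 5 (mod 8)
x = a₁·M₁·y₁ + a₂·M₂·y₂ = 0·8·2 + 2·5·5 = 50
Reduce mod 40: x ≡ 10
Check: 10 mod 5 = 0 ✓, 10 mod 8 = 2 ✓

x ≡ 10 (mod 40)


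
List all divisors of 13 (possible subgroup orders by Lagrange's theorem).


Lagrange's theorem: |H| divides |G|
|G| = 13
Divisors of 13: 1, 13

Possible subgroup orders: {1, 13}


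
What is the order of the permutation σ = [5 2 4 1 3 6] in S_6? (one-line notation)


Cycle decomposition: (1 5 3 4)
Cycle lengths: 4
Order = lcm(4) = 4

ord(σ) = 4


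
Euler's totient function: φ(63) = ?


Factor n: 63 = 3^2 × 7
φ(n) = n · ∏(1 - 1/p) over distinct primes p | n
φ(63) = 63 · (1 - 1/3) · (1 - 1/7) = 36

φ(63) = 36


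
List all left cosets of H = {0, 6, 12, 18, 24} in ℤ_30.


H = {0, 6, 12, 18, 24}, |H| = 5
Number of cosets = |G|/|H| = 30/5 = 6
0 + H = {0, 6, 12, 18, 24}
1 + H = {1, 7, 13, 19, 25}
2 + H = {2, 8, 14, 20, 26}
3 + H = {3, 9, 15, 21, 27}
4 + H = {4, 10, 16, 22, 28}
5 + H = {5, 11, 17, 23, 29}

Cosets: 0+H={0,6,12,18,24}; 1+H={1,7,13,19,25}; 2+H={2,8,14,20,26}; 3+H={3,9,15,21,27}; 4+H={4,10,16,22,28}; 5+H={5,11,17,23,29}


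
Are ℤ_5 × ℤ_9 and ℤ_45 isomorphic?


Comparing ℤ_5 × ℤ_9 and ℤ_45:
gcd(5,9) = 1, so ℤ_5 × ℤ_9 ≅ ℤ_45 (CRT)

Yes, ℤ_5 × ℤ_9 ≅ ℤ_45


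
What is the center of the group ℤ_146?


Z(G) = {g ∈ G | gx = xg for all x ∈ G}
ℤ_146 is abelian, so Z(G) = G

Z(ℤ_146) = ℤ_146


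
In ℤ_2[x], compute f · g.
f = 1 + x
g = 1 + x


Expand and collect like terms; reduce coefficients mod 2:
x^0: 1·1 = 1 ≡ 1 (mod 2)
x^1: 1·1 + 1·1 = 2 ≡ 0 (mod 2)
x^2: 1·1 = 1 ≡ 1 (mod 2)
Result: 1 + x^2

f · g = 1 + x^2


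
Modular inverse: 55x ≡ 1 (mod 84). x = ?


Use the extended Euclidean algorithm to write 1 = 55·s + 84·t; then s mod 84 is the inverse.
Euclidean algorithm:
  55 = 0·84 + 55
  84 = 1·55 + 29
  55 = 1·29 + 26
  29 = 1·26 + 3
  26 = 8·3 + 2
  3 = 1·2 + 1
  2 = 2·1 + 0
gcd(55,84) = 1
Back-substitution gives: 55·(-29) + 84·(19) = 1
So 55⁻¹ ≡ -29 ≡ 55 (mod 84)
Check: 55 × 55 = 3025 ≡ 1 (mod 84) ✓

55⁻¹ ≡ 55 (mod 84)


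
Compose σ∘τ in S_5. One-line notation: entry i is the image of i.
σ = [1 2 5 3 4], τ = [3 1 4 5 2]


σ∘τ: apply τ first, then σ
1 →τ 3 →σ 5
2 →τ 1 →σ 1
3 →τ 4 →σ 3
4 →τ 5 →σ 4
5 →τ 2 →σ 2

σ∘τ = [5 1 3 4 2]


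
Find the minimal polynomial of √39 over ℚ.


√39 satisfies x² - 39 = 0, irreducible over ℚ since 39 is squarefree

Minimal polynomial: x² - 39


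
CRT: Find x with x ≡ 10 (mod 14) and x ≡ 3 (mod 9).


m₁ = 14, m₂ = 9, gcd = 1, so CRT applies. M = m₁·m₂ = 126
Let M₁ = M/m₁ = 9, M₂ = M/m₂ = 14
Find y₁ ≡ M₁⁻¹ (mod m₁): 9⁻¹ ≡ 11 (mod 14)
Find y₂ ≡ M₂⁻¹ (mod m₂): 14⁻¹ ≡ 2 (mod 9)
x = a₁·M₁·y₁ + a₂·M₂·y₂ = 10·9·11 + 3·14·2 = 1074
Reduce mod 126: x ≡ 66
Check: 66 mod 14 = 10 ✓, 66 mod 9 = 3 ✓

x ≡ 66 (mod 126)


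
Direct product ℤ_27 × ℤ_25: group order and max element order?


|ℤ_27 × ℤ_25| = 27 × 25 = 675
Max element order = lcm(27,25) = 675
Cyclic? Yes (gcd=1)

|ℤ_27×ℤ_25| = 675, max element order = 675


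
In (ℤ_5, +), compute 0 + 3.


Operation: addition mod 5
0 + 3 = (a + b) mod 5 with a = 0, b = 3

0 + 3 = 3


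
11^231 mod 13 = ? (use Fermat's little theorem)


Fermat's little theorem: if p is prime and gcd(a,p)=1, then a^(p-1) ≡ 1 (mod p)
p = 13 is prime, gcd(11,13) = 1
Reduce exponent: 231 mod 12 = 3
So 11^231 ≡ 11^3 (mod 13)
11^3 mod 13 = 5

11^231 ≡ 5 (mod 13)


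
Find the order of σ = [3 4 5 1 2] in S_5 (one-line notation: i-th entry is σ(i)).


Cycle decomposition: (1 3 5 2 4)
Cycle lengths: 5
Order = lcm(5) = 5

ord(σ) = 5


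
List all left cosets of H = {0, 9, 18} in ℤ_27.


H = {0, 9, 18}, |H| = 3
Number of cosets = |G|/|H| = 27/3 = 9
0 + H = {0, 9, 18}
1 + H = {1, 10, 19}
2 + H = {2, 11, 20}
3 + H = {3, 12, 21}
4 + H = {4, 13, 22}
5 + H = {5, 14, 23}
6 + H = {6, 15, 24}
7 + H = {7, 16, 25}
8 + H = {8, 17, 26}

Cosets: 0+H={0,9,18}; 1+H={1,10,19}; 2+H={2,11,20}; 3+H={3,12,21}; 4+H={4,13,22}; 5+H={5,14,23}; 6+H={6,15,24}; 7+H={7,16,25}; 8+H={8,17,26}


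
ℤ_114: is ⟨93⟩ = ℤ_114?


g generates ℤ_n iff gcd(g, n) = 1
gcd(93, 114) = 3
Since gcd = 3 ≠ 1, ⟨93⟩ has order 38 < 114, so 93 is not a generator.

No, 93 does not generate ℤ_114


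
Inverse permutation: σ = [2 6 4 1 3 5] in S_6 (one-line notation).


To find σ⁻¹, swap domain and range:
σ(1) = 2 → σ⁻¹(2) = 1
σ(2) = 6 → σ⁻¹(6) = 2
σ(3) = 4 → σ⁻¹(4) = 3
σ(4) = 1 → σ⁻¹(1) = 4
σ(5) = 3 → σ⁻¹(3) = 5
σ(6) = 5 → σ⁻¹(5) = 6

σ⁻¹ = [4 1 5 3 6 2]


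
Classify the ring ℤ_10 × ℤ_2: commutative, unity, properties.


Direct product ring; commutative with unity (1,1); but (1,0)·(0,1) = (0,0) gives zero divisors, so not an integral domain
Commutative: Yes
Integral domain: No
Has unity: Yes

ℤ_10 × ℤ_2: Commutative=Yes, Unity=Yes


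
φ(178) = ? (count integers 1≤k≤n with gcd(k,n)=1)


Factor n: 178 = 2 × 89
φ(n) = n · ∏(1 - 1/p) over distinct primes p | n
φ(178) = 178 · (1 - 1/2) · (1 - 1/89) = 88

φ(178) = 88


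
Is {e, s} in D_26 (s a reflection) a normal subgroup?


H = {e, s} in D_26 (s a reflection)
r·s·r⁻¹ = sr⁻² ≠ s for n ≥ 3, so {e, s} is not closed under conjugation

No, not a normal subgroup


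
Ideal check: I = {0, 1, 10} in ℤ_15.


Check ideal conditions for I = {0, 1, 10} in ℤ_15:
(1) I is an additive subgroup? No
(2) For r ∈ ℤ_15 and a ∈ I: r·a ∈ I? No  [counterexample: r=2, a=1, r·a mod 15 = 2 ∉ I]

No, I is not an ideal of ℤ_15


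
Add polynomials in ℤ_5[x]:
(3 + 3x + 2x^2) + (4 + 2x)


Add coefficients mod 5:
x^0: 3 + 4 = 2 (mod 5)
x^1: 3 + 2 = 0 (mod 5)
x^2: 2 + 0 = 2 (mod 5)
Result: 2 + 2x^2

f + g = 2 + 2x^2


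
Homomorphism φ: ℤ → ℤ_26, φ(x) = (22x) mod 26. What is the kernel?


Kernel = preimage of identity
ker(φ) = {x ∈ ℤ : 22x ≡ 0 (mod 26)}. gcd(22,26) = 2, so 22x ≡ 0 (mod 26) ⟺ x ≡ 0 (mod 26/2 = 13). Hence ker(φ) = 13ℤ

ker(φ) = 13ℤ


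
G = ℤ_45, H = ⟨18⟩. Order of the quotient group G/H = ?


|⟨18⟩| = n / gcd(18, 45) = 45 / 9 = 5
H is normal (ℤ_45 is abelian).
|G/H| = |G| / |H| = 45 / 5 = 9

|G/H| = 9


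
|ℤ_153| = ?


ℤ_n has n elements.

|ℤ_153| = 153


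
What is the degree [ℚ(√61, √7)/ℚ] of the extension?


[ℚ(√61,√7):ℚ] = [ℚ(√61,√7):ℚ(√61)]·[ℚ(√61):ℚ] = 2·2 = 4

[ℚ(√61, √7)/ℚ] = 4


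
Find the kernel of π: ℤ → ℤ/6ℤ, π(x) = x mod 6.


Kernel = preimage of identity
ker(π) = multiples of 6 = 6ℤ

ker(π) = 6ℤ


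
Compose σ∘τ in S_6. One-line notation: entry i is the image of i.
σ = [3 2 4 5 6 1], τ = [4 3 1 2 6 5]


σ∘τ: apply τ first, then σ
1 →τ 4 →σ 5
2 →τ 3 →σ 4
3 →τ 1 →σ 3
4 →τ 2 →σ 2
5 →τ 6 →σ 1
6 →τ 5 →σ 6

σ∘τ = [5 4 3 2 1 6]


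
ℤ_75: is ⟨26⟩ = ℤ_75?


g generates ℤ_n iff gcd(g, n) = 1
gcd(26, 75) = 1
Since gcd = 1, 26 is a generator.

Yes, 26 generates ℤ_75


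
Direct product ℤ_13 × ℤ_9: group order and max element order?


|ℤ_13 × ℤ_9| = 13 × 9 = 117
Max element order = lcm(13,9) = 117
Cyclic? Yes (gcd=1)

|ℤ_13×ℤ_9| = 117, max element order = 117


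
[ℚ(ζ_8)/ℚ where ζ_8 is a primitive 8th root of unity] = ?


[ℚ(ζ_n):ℚ] = deg Φ_n(x) = φ(n). Here φ(8) = 4

[ℚ(ζ_8)/ℚ where ζ_8 is a primitive 8th root of unity] = 4


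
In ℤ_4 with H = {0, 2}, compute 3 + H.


3 + H = {3 + h (mod 4) : h ∈ H}
3+0=3, 3+2=1
3 + H = {1, 3} = 1 + H

3 + H = {1, 3}


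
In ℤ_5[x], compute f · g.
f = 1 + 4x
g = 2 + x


Expand and collect like terms; reduce coefficients mod 5:
x^0: 1·2 = 2 ≡ 2 (mod 5)
x^1: 1·1 + 4·2 = 9 ≡ 4 (mod 5)
x^2: 4·1 = 4 ≡ 4 (mod 5)
Result: 2 + 4x + 4x^2

f · g = 2 + 4x + 4x^2


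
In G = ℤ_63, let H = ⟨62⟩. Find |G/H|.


|⟨62⟩| = n / gcd(62, 63) = 63 / 1 = 63
H is normal (ℤ_63 is abelian).
|G/H| = |G| / |H| = 63 / 63 = 1

|G/H| = 1


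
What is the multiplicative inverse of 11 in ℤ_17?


Use the extended Euclidean algorithm to write 1 = 11·s + 17·t; then s mod 17 is the inverse.
Euclidean algorithm:
  11 = 0·17 + 11
  17 = 1·11 + 6
  11 = 1·6 + 5
  6 = 1·5 + 1
  5 = 5·1 + 0
gcd(11,17) = 1
Back-substitution gives: 11·(-3) + 17·(2) = 1
So 11⁻¹ ≡ -3 ≡ 14 (mod 17)
Check: 11 × 14 = 154 ≡ 1 (mod 17) ✓

11⁻¹ ≡ 14 (mod 17)


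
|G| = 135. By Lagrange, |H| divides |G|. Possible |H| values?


Lagrange's theorem: |H| divides |G|
|G| = 135
Divisors of 135: 1, 3, 5, 9, 15, 27, 45, 135

Possible subgroup orders: {1, 3, 5, 9, 15, 27, 45, 135}


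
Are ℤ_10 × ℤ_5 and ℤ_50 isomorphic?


Comparing ℤ_10 × ℤ_5 and ℤ_50:
gcd(10,5) = 5 ≠ 1. Max element order in ℤ_10×ℤ_5 is lcm(10,5) = 10 < 50, so it has no element of order 50

No, ℤ_10 × ℤ_5 ≇ ℤ_50


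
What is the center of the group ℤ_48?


Z(G) = {g ∈ G | gx = xg for all x ∈ G}
ℤ_48 is abelian, so Z(G) = G

Z(ℤ_48) = ℤ_48


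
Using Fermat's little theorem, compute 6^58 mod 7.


Fermat's little theorem: if p is prime and gcd(a,p)=1, then a^(p-1) ≡ 1 (mod p)
p = 7 is prime, gcd(6,7) = 1
Reduce exponent: 58 mod 6 = 4
So 6^58 ≡ 6^4 (mod 7)
6^4 mod 7 = 1

6^58 ≡ 1 (mod 7)


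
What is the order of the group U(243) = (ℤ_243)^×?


U(n) is the group of units mod n; |U(n)| = φ(n)
|U(243)| = φ(243) = 162

|U(243) = (ℤ_243)^×| = 162


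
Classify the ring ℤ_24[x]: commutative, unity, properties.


ℤ_24 has zero divisors (2·12 ≡ 0), and these lift to constant zero divisors in ℤ_24[x]; so not an integral domain
Commutative: Yes
Integral domain: No
Has unity: Yes

ℤ_24[x]: Commutative=Yes, Unity=Yes


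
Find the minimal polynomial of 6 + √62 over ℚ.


Let α = 6 + √62. Then α - 6 = √62, so (α - 6)² = 62, giving α² - 12α - 26 = 0. Degree 2 and α ∉ ℚ, so this is the minimal polynomial.

Minimal polynomial: x² - 12x - 26


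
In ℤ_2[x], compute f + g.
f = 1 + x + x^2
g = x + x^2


Add coefficients mod 2:
x^0: 1 + 0 = 1 (mod 2)
x^1: 1 + 1 = 0 (mod 2)
x^2: 1 + 1 = 0 (mod 2)
Result: 1

f + g = 1


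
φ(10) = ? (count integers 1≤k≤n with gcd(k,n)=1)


φ(n) = count of k ∈ {1,...,n} with gcd(k,n)=1
Coprimes to 10: {1, 3, 7, 9}
Count: 4

φ(10) = 4


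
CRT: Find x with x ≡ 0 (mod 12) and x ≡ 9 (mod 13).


m₁ = 12, m₂ = 13, gcd = 1, so CRT applies. M = m₁·m₂ = 156
Let M₁ = M/m₁ = 13, M₂ = M/m₂ = 12
Find y₁ ≡ M₁⁻¹ (mod m₁): 13⁻¹ ≡ 1 (mod 12)
Find y₂ ≡ M₂⁻¹ (mod m₂): 12⁻¹ ≡ 12 (mod 13)
x = a₁·M₁·y₁ + a₂·M₂·y₂ = 0·13·1 + 9·12·12 = 1296
Reduce mod 156: x ≡ 48
Check: 48 mod 12 = 0 ✓, 48 mod 13 = 9 ✓

x ≡ 48 (mod 156)


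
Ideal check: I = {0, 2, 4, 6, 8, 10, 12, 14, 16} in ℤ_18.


Check ideal conditions for I = {0, 2, 4, 6, 8, 10, 12, 14, 16} in ℤ_18:
(1) I is an additive subgroup? Yes
(2) For r ∈ ℤ_18 and a ∈ I: r·a ∈ I? Yes

Yes, I is an ideal of ℤ_18


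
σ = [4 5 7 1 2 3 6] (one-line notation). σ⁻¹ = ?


To find σ⁻¹, swap domain and range:
σ(1) = 4 → σ⁻¹(4) = 1
σ(2) = 5 → σ⁻¹(5) = 2
σ(3) = 7 → σ⁻¹(7) = 3
σ(4) = 1 → σ⁻¹(1) = 4
σ(5) = 2 → σ⁻¹(2) = 5
σ(6) = 3 → σ⁻¹(3) = 6
σ(7) = 6 → σ⁻¹(6) = 7

σ⁻¹ = [4 5 6 1 2 7 3]


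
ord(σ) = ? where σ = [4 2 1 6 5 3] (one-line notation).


Cycle decomposition: (1 4 6 3)
Cycle lengths: 4
Order = lcm(4) = 4

ord(σ) = 4


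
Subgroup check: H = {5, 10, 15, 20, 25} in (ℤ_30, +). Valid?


Subgroup test for H = {5, 10, 15, 20, 25} in (ℤ_30, +):
(1) 0 ∈ H? No
(2) Closure: for all a,b ∈ H, (a+b) mod 30 ∈ H? No  [counterexample: 5 + 25 = 0 ∉ H]
(3) Inverses: for all a ∈ H, -a mod 30 ∈ H? Yes

No, H is not a subgroup of ℤ_30


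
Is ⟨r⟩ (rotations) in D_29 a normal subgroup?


H = ⟨r⟩ (rotations) in D_29
The rotation subgroup ⟨r⟩ has index 2 in D_29, so it is normal

Yes, normal subgroup


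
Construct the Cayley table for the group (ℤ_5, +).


Elements: {0, 1, 2, 3, 4}
Operation: addition mod 5
Entry (a, b) = (a + b) mod 5

Cayley table:
  | 0 | 1 | 2 | 3 | 4
0 | 0 | 1 | 2 | 3 | 4
1 | 1 | 2 | 3 | 4 | 0
2 | 2 | 3 | 4 | 0 | 1
3 | 3 | 4 | 0 | 1 | 2
4 | 4 | 0 | 1 | 2 | 3


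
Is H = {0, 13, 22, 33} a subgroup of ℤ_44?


Subgroup test for H = {0, 13, 22, 33} in (ℤ_44, +):
(1) 0 ∈ H? Yes
(2) Closure: for all a,b ∈ H, (a+b) mod 44 ∈ H? No  [counterexample: 13 + 13 = 26 ∉ H]
(3) Inverses: for all a ∈ H, -a mod 44 ∈ H? No

No, H is not a subgroup of ℤ_44


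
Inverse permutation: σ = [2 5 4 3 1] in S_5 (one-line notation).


To find σ⁻¹, swap domain and range:
σ(1) = 2 → σ⁻¹(2) = 1
σ(2) = 5 → σ⁻¹(5) = 2
σ(3) = 4 → σ⁻¹(4) = 3
σ(4) = 3 → σ⁻¹(3) = 4
σ(5) = 1 → σ⁻¹(1) = 5

σ⁻¹ = [5 1 4 3 2]


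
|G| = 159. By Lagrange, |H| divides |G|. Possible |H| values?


Lagrange's theorem: |H| divides |G|
|G| = 159
Divisors of 159: 1, 3, 53, 159

Possible subgroup orders: {1, 3, 53, 159}


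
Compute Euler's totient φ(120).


Factor n: 120 = 2^3 × 3 × 5
φ(n) = n · ∏(1 - 1/p) over distinct primes p | n
φ(120) = 120 · (1 - 1/2) · (1 - 1/3) · (1 - 1/5) = 32

φ(120) = 32


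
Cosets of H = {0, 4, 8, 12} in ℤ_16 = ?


H = {0, 4, 8, 12}, |H| = 4
Number of cosets = |G|/|H| = 16/4 = 4
0 + H = {0, 4, 8, 12}
1 + H = {1, 5, 9, 13}
2 + H = {2, 6, 10, 14}
3 + H = {3, 7, 11, 15}

Cosets: 0+H={0,4,8,12}; 1+H={1,5,9,13}; 2+H={2,6,10,14}; 3+H={3,7,11,15}


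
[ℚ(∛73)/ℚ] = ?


∛73 has minimal polynomial x³ - 73 (irreducible over ℚ since 73 is not a perfect cube)

[ℚ(∛73)/ℚ] = 3


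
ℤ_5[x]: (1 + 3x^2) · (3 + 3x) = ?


Expand and collect like terms; reduce coefficients mod 5:
x^0: 1·3 = 3 ≡ 3 (mod 5)
x^1: 1·3 + 0·3 = 3 ≡ 3 (mod 5)
x^2: 0·3 + 3·3 = 9 ≡ 4 (mod 5)
x^3: 3·3 = 9 ≡ 4 (mod 5)
Result: 3 + 3x + 4x^2 + 4x^3

f · g = 3 + 3x + 4x^2 + 4x^3


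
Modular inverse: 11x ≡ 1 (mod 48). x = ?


Use the extended Euclidean algorithm to write 1 = 11·s + 48·t; then s mod 48 is the inverse.
Euclidean algorithm:
  11 = 0·48 + 11
  48 = 4·11 + 4
  11 = 2·4 + 3
  4 = 1·3 + 1
  3 = 3·1 + 0
gcd(11,48) = 1
Back-substitution gives: 11·(-13) + 48·(3) = 1
So 11⁻¹ ≡ -13 ≡ 35 (mod 48)
Check: 11 × 35 = 385 ≡ 1 (mod 48) ✓

11⁻¹ ≡ 35 (mod 48)


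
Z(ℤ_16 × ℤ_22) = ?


Z(G) = {g ∈ G | gx = xg for all x ∈ G}
Direct product of abelian groups is abelian, so Z(G) = G

Z(ℤ_16 × ℤ_22) = ℤ_16 × ℤ_22


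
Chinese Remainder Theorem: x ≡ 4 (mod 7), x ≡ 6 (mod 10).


m₁ = 7, m₂ = 10, gcd = 1, so CRT applies. M = m₁·m₂ = 70
Let M₁ = M/m₁ = 10, M₂ = M/m₂ = 7
Find y₁ ≡ M₁⁻¹ (mod m₁): 10⁻¹ ≡ 5 (mod 7)
Find y₂ ≡ M₂⁻¹ (mod m₂): 7⁻¹ ≡ 3 (mod 10)
x = a₁·M₁·y₁ + a₂·M₂·y₂ = 4·10·5 + 6·7·3 = 326
Reduce mod 70: x ≡ 46
Check: 46 mod 7 = 4 ✓, 46 mod 10 = 6 ✓

x ≡ 46 (mod 70)


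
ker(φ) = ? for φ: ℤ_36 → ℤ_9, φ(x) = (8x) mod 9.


Kernel = preimage of identity
ker(φ) = {x ∈ ℤ_36 : 8x ≡ 0 (mod 9)}. Since 9 | 36, φ is well-defined. The kernel is the cyclic subgroup ⟨9⟩ of ℤ_36 (order 4), i.e. {0, 9, 18, 27}

ker(φ) = {0, 9, 18, 27}


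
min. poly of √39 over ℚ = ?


√39 satisfies x² - 39 = 0, irreducible over ℚ since 39 is squarefree

Minimal polynomial: x² - 39


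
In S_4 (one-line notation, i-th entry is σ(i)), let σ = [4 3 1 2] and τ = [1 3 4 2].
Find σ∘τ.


σ∘τ: apply τ first, then σ
1 →τ 1 →σ 4
2 →τ 3 →σ 1
3 →τ 4 →σ 2
4 →τ 2 →σ 3

σ∘τ = [4 1 2 3]


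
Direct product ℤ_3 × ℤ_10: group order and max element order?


|ℤ_3 × ℤ_10| = 3 × 10 = 30
Max element order = lcm(3,10) = 30
Cyclic? Yes (gcd=1)

|ℤ_3×ℤ_10| = 30, max element order = 30


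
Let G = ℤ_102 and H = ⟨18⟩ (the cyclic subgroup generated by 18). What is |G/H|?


|⟨18⟩| = n / gcd(18, 102) = 102 / 6 = 17
H is normal (ℤ_102 is abelian).
|G/H| = |G| / |H| = 102 / 17 = 6

|G/H| = 6


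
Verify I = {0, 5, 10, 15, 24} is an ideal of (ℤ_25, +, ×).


Check ideal conditions for I = {0, 5, 10, 15, 24} in ℤ_25:
(1) I is an additive subgroup? No
(2) For r ∈ ℤ_25 and a ∈ I: r·a ∈ I? No  [counterexample: r=2, a=10, r·a mod 25 = 20 ∉ I]

No, I is not an ideal of ℤ_25


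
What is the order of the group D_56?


|D_n| = 2n (n rotations and n reflections)
|D_56| = 2×56 = 112

|D_56| = 112


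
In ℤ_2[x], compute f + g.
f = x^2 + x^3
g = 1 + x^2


Add coefficients mod 2:
x^0: 0 + 1 = 1 (mod 2)
x^1: 0 + 0 = 0 (mod 2)
x^2: 1 + 1 = 0 (mod 2)
x^3: 1 + 0 = 1 (mod 2)
Result: 1 + x^3

f + g = 1 + x^3


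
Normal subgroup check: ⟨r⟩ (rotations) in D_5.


H = ⟨r⟩ (rotations) in D_5
The rotation subgroup ⟨r⟩ has index 2 in D_5, so it is normal

Yes, normal subgroup


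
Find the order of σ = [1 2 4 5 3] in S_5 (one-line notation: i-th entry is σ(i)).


Cycle decomposition: (3 4 5)
Cycle lengths: 3
Order = lcm(3) = 3

ord(σ) = 3


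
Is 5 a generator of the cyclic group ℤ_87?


g generates ℤ_n iff gcd(g, n) = 1
gcd(5, 87) = 1
Since gcd = 1, 5 is a generator.

Yes, 5 generates ℤ_87


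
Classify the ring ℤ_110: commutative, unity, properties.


ℤ_110 is a commutative ring with unity 1; 110 = 2×55 is composite, so 2·55 ≡ 0 gives zero divisors (not an integral domain)
Commutative: Yes
Integral domain: No
Has unity: Yes

ℤ_110: Commutative=Yes, Unity=Yes


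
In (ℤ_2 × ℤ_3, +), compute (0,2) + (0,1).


Operation: componentwise addition mod (2, 3)
(0,2) + (0,1) = ((a₁+b₁) mod 2, (a₂+b₂) mod 3) with a = (0,2), b = (0,1)

(0,2) + (0,1) = (0,0)


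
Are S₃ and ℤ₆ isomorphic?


Comparing S₃ and ℤ₆:
S₃ is non-abelian, ℤ₆ is abelian

No, S₃ ≇ ℤ₆


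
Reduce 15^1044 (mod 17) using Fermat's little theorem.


Fermat's little theorem: if p is prime and gcd(a,p)=1, then a^(p-1) ≡ 1 (mod p)
p = 17 is prime, gcd(15,17) = 1
Reduce exponent: 1044 mod 16 = 4
So 15^1044 ≡ 15^4 (mod 17)
15^4 mod 17 = 16

15^1044 ≡ 16 (mod 17)


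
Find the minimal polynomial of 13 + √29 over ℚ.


Let α = 13 + √29. Then α - 13 = √29, so (α - 13)² = 29, giving α² - 26α + 140 = 0. Degree 2 and α ∉ ℚ, so this is the minimal polynomial.

Minimal polynomial: x² - 26x + 140


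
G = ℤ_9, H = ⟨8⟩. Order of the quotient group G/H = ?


|⟨8⟩| = n / gcd(8, 9) = 9 / 1 = 9
H is normal (ℤ_9 is abelian).
|G/H| = |G| / |H| = 9 / 9 = 1

|G/H| = 1


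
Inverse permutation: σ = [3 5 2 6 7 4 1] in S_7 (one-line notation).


To find σ⁻¹, swap domain and range:
σ(1) = 3 → σ⁻¹(3) = 1
σ(2) = 5 → σ⁻¹(5) = 2
σ(3) = 2 → σ⁻¹(2) = 3
σ(4) = 6 → σ⁻¹(6) = 4
σ(5) = 7 → σ⁻¹(7) = 5
σ(6) = 4 → σ⁻¹(4) = 6
σ(7) = 1 → σ⁻¹(1) = 7

σ⁻¹ = [7 3 1 6 2 4 5]


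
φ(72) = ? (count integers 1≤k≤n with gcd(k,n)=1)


Factor n: 72 = 2^3 × 3^2
φ(n) = n · ∏(1 - 1/p) over distinct primes p | n
φ(72) = 72 · (1 - 1/2) · (1 - 1/3) = 24

φ(72) = 24


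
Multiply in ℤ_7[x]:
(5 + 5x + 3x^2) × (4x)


Expand and collect like terms; reduce coefficients mod 7:
x^0: 5·0 = 0 ≡ 0 (mod 7)
x^1: 5·4 + 5·0 = 20 ≡ 6 (mod 7)
x^2: 5·4 + 3·0 = 20 ≡ 6 (mod 7)
x^3: 3·4 = 12 ≡ 5 (mod 7)
Result: 6x + 6x^2 + 5x^3

f · g = 6x + 6x^2 + 5x^3


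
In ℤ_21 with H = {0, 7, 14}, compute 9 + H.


9 + H = {9 + h (mod 21) : h ∈ H}
9+0=9, 9+7=16, 9+14=2
9 + H = {2, 9, 16} = 2 + H

9 + H = {2, 9, 16}


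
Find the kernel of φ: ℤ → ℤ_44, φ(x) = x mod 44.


Kernel = preimage of identity
ker(φ) = {x ∈ ℤ : x ≡ 0 (mod 44)} = 44ℤ = {0, ±44, ±88, ...}

ker(φ) = 44ℤ


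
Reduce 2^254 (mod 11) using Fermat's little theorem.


Fermat's little theorem: if p is prime and gcd(a,p)=1, then a^(p-1) ≡ 1 (mod p)
p = 11 is prime, gcd(2,11) = 1
Reduce exponent: 254 mod 10 = 4
So 2^254 ≡ 2^4 (mod 11)
2^4 mod 11 = 5

2^254 ≡ 5 (mod 11)
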